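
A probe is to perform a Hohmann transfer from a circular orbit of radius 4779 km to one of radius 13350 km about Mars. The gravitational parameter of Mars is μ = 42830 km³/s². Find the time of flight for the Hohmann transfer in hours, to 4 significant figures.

Transfer-ellipse semi-major axis a_t = (r₁ + r₂)/2 = (4779 + 13350)/2 = 9064.5 km.
Transfer time t = π√(a_t³/μ) = π√((9064.5)³ / 42830) = 13100 s.
Converting: 13100 s ÷ 3600 s/hour = 3.639 hours.

t = 3.639 hours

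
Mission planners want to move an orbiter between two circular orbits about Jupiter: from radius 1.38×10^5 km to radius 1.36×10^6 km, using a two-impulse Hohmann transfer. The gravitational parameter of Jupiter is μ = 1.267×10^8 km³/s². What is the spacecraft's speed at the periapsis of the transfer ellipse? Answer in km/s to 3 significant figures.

v = 40.8 km/s

Transfer-ellipse semi-major axis a_t = (r₁ + r₂)/2 = (1.380×10^5 + 1.360×10^6)/2 = 7.490×10^5 km.
At periapsis, r = 1.380×10^5 km.
From the vis-viva equation, v = √[μ(2/r − 1/a_t)] = 40.83 km/s.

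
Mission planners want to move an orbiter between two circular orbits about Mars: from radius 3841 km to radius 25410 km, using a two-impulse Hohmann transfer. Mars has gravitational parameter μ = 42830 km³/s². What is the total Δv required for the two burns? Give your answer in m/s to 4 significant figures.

Semi-major axis of the transfer orbit: a_t = (3841 + 25410)/2 = 14625.5 km.
Circular speed at r₁: v₁ = √(μ/r₁) = √(42830/3841) = 3.339 km/s.
Transfer-orbit speed at r₁ (v² = μ(2/r − 1/a)): v_p = √[μ(2/r₁ − 1/a_t)] = 4.401 km/s.
First burn Δv₁ = |v_p − v₁| = 1.062 km/s.
Circular speed at r₂: v₂ = √(μ/r₂) = 1.2983 km/s.
Transfer-orbit speed at r₂: v_a = √[μ(2/r₂ − 1/a_t)] = 0.66533 km/s.
Second burn Δv₂ = |v₂ − v_a| = 0.6330 km/s.
Total Δv = Δv₁ + Δv₂ = 1.695 km/s.

Δv = 1695 m/s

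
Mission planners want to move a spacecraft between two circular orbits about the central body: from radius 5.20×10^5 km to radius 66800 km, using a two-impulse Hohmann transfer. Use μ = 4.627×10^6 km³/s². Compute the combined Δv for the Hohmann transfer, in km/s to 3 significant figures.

Transfer-ellipse semi-major axis a_t = (r₁ + r₂)/2 = (5.200×10^5 + 66800)/2 = 2.934×10^5 km.
Circular speed at r₁: v₁ = √(μ/r₁) = √(4.627×10^6/5.200×10^5) = 2.983 km/s.
On the transfer ellipse at r₁, v² = μ(2/r − 1/a) gives v_a = √[μ(2/r₁ − 1/a_t)] = 1.423 km/s.
First burn Δv₁ = |v_a − v₁| = 1.560 km/s.
Circular speed at r₂: v₂ = √(μ/r₂) = 8.323 km/s.
Transfer-orbit speed at r₂: v_p = √[μ(2/r₂ − 1/a_t)] = 11.08 km/s.
Second burn Δv₂ = |v₂ − v_p| = 2.757 km/s.
Δv = Δv₁ + Δv₂ = 1.560 + 2.757 = 4.317 km/s.

Δv = 4.32 km/s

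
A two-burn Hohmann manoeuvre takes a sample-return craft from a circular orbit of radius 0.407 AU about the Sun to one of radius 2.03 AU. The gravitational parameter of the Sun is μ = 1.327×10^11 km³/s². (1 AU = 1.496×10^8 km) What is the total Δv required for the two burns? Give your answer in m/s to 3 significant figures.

In km: r₁ = 0.407 × 1.496×10^8 = 6.08872×10^7 km; r₂ = 2.03 × 1.496×10^8 = 3.03688×10^8 km.
Semi-major axis of the transfer orbit: a_t = (6.08872×10^7 + 3.03688×10^8)/2 = 1.822876×10^8 km.
At r₁ the circular-orbit speed is v₁ = √(μ/r₁) = 46.684 km/s.
Transfer-orbit speed at r₁ (vis-viva): v_p = √[μ(2/r₁ − 1/a_t)] = 60.257 km/s.
First burn Δv₁ = |v_p − v₁| = 13.573 km/s.
At r₂, v₂ = √(μ/r₂) = 20.9036 km/s.
Transfer-orbit speed at r₂: v_a = √[μ(2/r₂ − 1/a_t)] = 12.0811 km/s.
Second burn Δv₂ = |v₂ − v_a| = 8.8225 km/s.
Δv = Δv₁ + Δv₂ = 13.573 + 8.8225 = 22.40 km/s.

Δv = 22400 m/s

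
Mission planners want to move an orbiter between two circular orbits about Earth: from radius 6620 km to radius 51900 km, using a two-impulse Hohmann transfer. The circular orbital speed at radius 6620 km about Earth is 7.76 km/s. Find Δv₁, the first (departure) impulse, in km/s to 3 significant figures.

Δv₁ = 2.57 km/s

From the circular-orbit relation v² = μ/r at r = 6620 km: μ = v²r = (7.76)² × 6620 = 3.98641×10^5 km³/s².
Transfer-ellipse semi-major axis a_t = (r₁ + r₂)/2 = (6620 + 51900)/2 = 29260 km.
On the circular orbit at r = 6620 km, v_c = √(μ/r) = 7.7600 km/s.
Transfer-orbit speed at the same r (vis-viva, a = a_t): v_t = √[μ(2/r − 1/a_t)] = 10.335 km/s.
Δv₁ = |v_t − v_c| = |10.335 − 7.7600| = 2.575 km/s.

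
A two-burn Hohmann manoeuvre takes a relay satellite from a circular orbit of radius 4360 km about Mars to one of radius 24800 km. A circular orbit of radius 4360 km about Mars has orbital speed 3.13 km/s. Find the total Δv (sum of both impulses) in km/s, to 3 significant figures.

Δv = 1.55 km/s

From the circular-orbit relation v² = μ/r at r = 4360 km: μ = v²r = (3.13)² × 4360 = 42714.5 km³/s².
Semi-major axis of the transfer orbit: a_t = (4360 + 24800)/2 = 14580 km.
Circular speed at r₁: v₁ = √(μ/r₁) = √(42714.5/4360) = 3.1300 km/s.
On the transfer ellipse at r₁, vis-viva equation gives v_p = √[μ(2/r₁ − 1/a_t)] = 4.0822 km/s.
First burn Δv₁ = |v_p − v₁| = 0.9522 km/s.
At r₂, v₂ = √(μ/r₂) = 1.3124 km/s.
Transfer-orbit speed at r₂: v_a = √[μ(2/r₂ − 1/a_t)] = 0.71767 km/s.
Second burn Δv₂ = |v₂ − v_a| = 0.5947 km/s.
Total Δv = Δv₁ + Δv₂ = 1.547 km/s.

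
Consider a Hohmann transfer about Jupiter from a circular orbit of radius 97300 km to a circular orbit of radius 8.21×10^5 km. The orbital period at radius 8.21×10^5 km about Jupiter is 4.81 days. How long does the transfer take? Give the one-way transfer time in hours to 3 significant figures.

t = 24.1 hours

From Kepler's third law T² = 4π²r³/μ at r = 8.21×10^5 km, T = 4.81 days = 4.81 × 86400 s = 4.15584×10^5 s: μ = 4π²r³/T² = 1.26494×10^8 km³/s².
Transfer-ellipse semi-major axis a_t = (r₁ + r₂)/2 = (97300 + 8.210×10^5)/2 = 4.5915×10^5 km.
Transfer time t = π√(a_t³/μ) = π√((4.5915×10^5)³ / 1.26494×10^8) = 86910 s.
Converting: 86910 s ÷ 3600 s/hour = 24.1 hours.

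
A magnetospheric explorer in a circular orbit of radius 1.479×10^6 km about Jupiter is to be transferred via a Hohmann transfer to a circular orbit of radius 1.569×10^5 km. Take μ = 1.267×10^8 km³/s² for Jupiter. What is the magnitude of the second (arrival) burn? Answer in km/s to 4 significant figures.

The Hohmann ellipse has a_t = (r₁ + r₂)/2 = 8.1795×10^5 km.
On the circular orbit at r = 1.569×10^5 km, v_c = √(μ/r) = 28.417 km/s.
Transfer-orbit speed at the same r (vis-viva, a = a_t): v_t = √[μ(2/r − 1/a_t)] = 38.212 km/s.
Δv₂ = |v_t − v_c| = |38.212 − 28.417| = 9.795 km/s.

Δv₂ = 9.795 km/s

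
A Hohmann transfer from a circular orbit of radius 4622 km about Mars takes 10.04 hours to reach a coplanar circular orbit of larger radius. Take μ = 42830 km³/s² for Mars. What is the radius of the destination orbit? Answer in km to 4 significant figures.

Transfer time t = 10.04 hours = 36144 s, and t = π√(a_t³/μ).
So a_t = (μ t²/π²)^(1/3) = (42830 × (36144)² / π²)^(1/3) = 17831 km.
Since a_t = (r₁ + r₂)/2, r₂ = 2a_t − r₁ = 2×17831 − 4622 = 31040 km.

r₂ = 31040 km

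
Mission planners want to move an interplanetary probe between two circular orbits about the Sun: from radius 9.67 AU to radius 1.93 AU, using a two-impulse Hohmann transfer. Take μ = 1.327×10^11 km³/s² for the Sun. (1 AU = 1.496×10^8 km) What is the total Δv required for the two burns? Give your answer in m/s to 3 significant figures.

In km: r₁ = 9.67 × 1.496×10^8 = 1.446632×10^9 km; r₂ = 1.93 × 1.496×10^8 = 2.88728×10^8 km.
Semi-major axis of the transfer orbit: a_t = (1.446632×10^9 + 2.88728×10^8)/2 = 8.6768×10^8 km.
Circular speed at r₁: v₁ = √(μ/r₁) = √(1.327×10^11/1.446632×10^9) = 9.578 km/s.
On the transfer ellipse at r₁, vis-viva equation gives v_a = √[μ(2/r₁ − 1/a_t)] = 5.525 km/s.
First burn Δv₁ = |v_a − v₁| = 4.053 km/s.
Circular speed at r₂: v₂ = √(μ/r₂) = 21.4383 km/s.
Transfer-orbit speed at r₂: v_p = √[μ(2/r₂ − 1/a_t)] = 27.6815 km/s.
Second burn Δv₂ = |v₂ − v_p| = 6.243 km/s.
Δv = Δv₁ + Δv₂ = 4.053 + 6.243 = 10.30 km/s.

Δv = 10300 m/s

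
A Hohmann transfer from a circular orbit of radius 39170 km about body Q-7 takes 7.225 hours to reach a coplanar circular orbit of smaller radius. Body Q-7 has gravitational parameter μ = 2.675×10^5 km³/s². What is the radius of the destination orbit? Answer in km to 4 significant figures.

r₂ = 13570 km

Transfer time t = 7.225 hours = 26010 s, and t = π√(a_t³/μ).
So a_t = (μ t²/π²)^(1/3) = (2.675×10^5 × (26010)² / π²)^(1/3) = 26369 km.
Since a_t = (r₁ + r₂)/2, r₂ = 2a_t − r₁ = 2×26369 − 39170 = 13568 km.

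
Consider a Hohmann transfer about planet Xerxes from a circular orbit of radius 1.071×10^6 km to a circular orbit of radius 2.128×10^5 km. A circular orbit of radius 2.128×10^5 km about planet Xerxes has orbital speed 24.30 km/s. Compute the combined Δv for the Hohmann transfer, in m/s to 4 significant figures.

Δv = 11680 m/s

From the circular-orbit relation v² = μ/r at r = 2.128×10^5 km: μ = v²r = (24.30)² × 2.128×10^5 = 1.25656×10^8 km³/s².
The Hohmann ellipse has a_t = (r₁ + r₂)/2 = 6.419×10^5 km.
Circular speed at r₁: v₁ = √(μ/r₁) = √(1.25656×10^8/1.071×10^6) = 10.832 km/s.
Transfer-orbit speed at r₁ (vis-viva equation): v_a = √[μ(2/r₁ − 1/a_t)] = 6.2366 km/s.
First burn Δv₁ = |v_a − v₁| = 4.595 km/s.
Circular speed at r₂: v₂ = √(μ/r₂) = 24.300 km/s.
Transfer-orbit speed at r₂: v_p = √[μ(2/r₂ − 1/a_t)] = 31.388 km/s.
Second burn Δv₂ = |v₂ − v_p| = 7.088 km/s.
Δv = Δv₁ + Δv₂ = 4.595 + 7.088 = 11.68 km/s.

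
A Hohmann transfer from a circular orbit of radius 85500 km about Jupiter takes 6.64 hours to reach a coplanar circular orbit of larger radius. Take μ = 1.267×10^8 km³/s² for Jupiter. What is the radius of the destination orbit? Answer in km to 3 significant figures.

r₂ = 3.03×10^5 km

Transfer time t = 6.64 hours = 23904 s, and t = π√(a_t³/μ).
So a_t = (μ t²/π²)^(1/3) = (1.267×10^8 × (23904)² / π²)^(1/3) = 1.9430×10^5 km.
Since a_t = (r₁ + r₂)/2, r₂ = 2a_t − r₁ = 2×1.9430×10^5 − 85500 = 3.031×10^5 km.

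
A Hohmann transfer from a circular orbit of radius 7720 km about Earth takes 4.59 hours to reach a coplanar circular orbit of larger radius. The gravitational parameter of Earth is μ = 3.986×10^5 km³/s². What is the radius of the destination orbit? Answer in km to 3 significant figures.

r₂ = 36800 km

Transfer time t = 4.59 hours = 16524 s, and t = π√(a_t³/μ).
So a_t = (μ t²/π²)^(1/3) = (3.986×10^5 × (16524)² / π²)^(1/3) = 22258 km.
Since a_t = (r₁ + r₂)/2, r₂ = 2a_t − r₁ = 2×22258 − 7720 = 36796 km.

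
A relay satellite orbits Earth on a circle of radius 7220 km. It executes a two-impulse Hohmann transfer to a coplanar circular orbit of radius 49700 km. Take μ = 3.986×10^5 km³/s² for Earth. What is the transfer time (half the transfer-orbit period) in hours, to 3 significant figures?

The Hohmann ellipse has a_t = (r₁ + r₂)/2 = 28460 km.
Half the transfer-orbit period gives t = π√(a_t³/μ) = 23890 s.
Converting: 23890 s ÷ 3600 s/hour = 6.64 hours.

t = 6.64 hours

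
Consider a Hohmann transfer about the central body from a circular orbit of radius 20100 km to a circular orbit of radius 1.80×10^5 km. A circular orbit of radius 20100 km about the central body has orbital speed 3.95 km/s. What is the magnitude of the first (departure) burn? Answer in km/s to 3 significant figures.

From the circular-orbit relation v² = μ/r at r = 20100 km: μ = v²r = (3.95)² × 20100 = 3.13610×10^5 km³/s².
Transfer-ellipse semi-major axis a_t = (r₁ + r₂)/2 = (20100 + 1.800×10^5)/2 = 1.0005×10^5 km.
On the circular orbit at r = 20100 km, v_c = √(μ/r) = 3.950 km/s.
Vis-viva on the transfer ellipse at r = 20100 km gives v_t = √[μ(2/r − 1/a_t)] = 5.298 km/s.
Δv₁ = |v_t − v_c| = |5.298 − 3.950| = 1.348 km/s.

Δv₁ = 1.35 km/s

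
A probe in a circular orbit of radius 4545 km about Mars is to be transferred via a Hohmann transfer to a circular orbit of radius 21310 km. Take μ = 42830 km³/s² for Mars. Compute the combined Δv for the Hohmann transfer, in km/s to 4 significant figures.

Δv = 1.449 km/s

Transfer-ellipse semi-major axis a_t = (r₁ + r₂)/2 = (4545 + 21310)/2 = 12927.5 km.
Circular speed at r₁: v₁ = √(μ/r₁) = √(42830/4545) = 3.0698 km/s.
On the transfer ellipse at r₁, vis-viva gives v_p = √[μ(2/r₁ − 1/a_t)] = 3.9413 km/s.
First burn Δv₁ = |v_p − v₁| = 0.8715 km/s.
Circular speed at r₂: v₂ = √(μ/r₂) = 1.4177 km/s.
Transfer-orbit speed at r₂: v_a = √[μ(2/r₂ − 1/a_t)] = 0.84061 km/s.
Second burn Δv₂ = |v₂ − v_a| = 0.5771 km/s.
Total Δv = Δv₁ + Δv₂ = 1.449 km/s.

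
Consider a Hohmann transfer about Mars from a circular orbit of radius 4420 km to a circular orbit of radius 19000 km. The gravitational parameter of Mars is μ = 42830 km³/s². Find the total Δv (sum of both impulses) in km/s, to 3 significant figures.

Transfer-ellipse semi-major axis a_t = (r₁ + r₂)/2 = (4420 + 19000)/2 = 11710 km.
Circular speed at r₁: v₁ = √(μ/r₁) = √(42830/4420) = 3.1129 km/s.
On the transfer ellipse at r₁, v² = μ(2/r − 1/a) gives v_p = √[μ(2/r₁ − 1/a_t)] = 3.9652 km/s.
First burn Δv₁ = |v_p − v₁| = 0.8523 km/s.
Circular speed at r₂: v₂ = √(μ/r₂) = 1.5014 km/s.
Transfer-orbit speed at r₂: v_a = √[μ(2/r₂ − 1/a_t)] = 0.92242 km/s.
Second burn Δv₂ = |v₂ − v_a| = 0.5790 km/s.
Δv = Δv₁ + Δv₂ = 0.8523 + 0.5790 = 1.431 km/s.

Δv = 1.43 km/s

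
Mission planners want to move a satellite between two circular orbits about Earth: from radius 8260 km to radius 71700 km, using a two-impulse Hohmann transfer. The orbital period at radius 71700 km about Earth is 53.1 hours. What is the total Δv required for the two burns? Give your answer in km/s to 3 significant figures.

Δv = 3.64 km/s

From Kepler's third law T² = 4π²r³/μ at r = 71700 km, T = 53.1 hours = 53.1 × 3600 s = 1.9116×10^5 s: μ = 4π²r³/T² = 3.98220×10^5 km³/s².
Transfer-ellipse semi-major axis a_t = (r₁ + r₂)/2 = (8260 + 71700)/2 = 39980 km.
Circular speed at r₁: v₁ = √(μ/r₁) = √(3.98220×10^5/8260) = 6.94339 km/s.
On the transfer ellipse at r₁, vis-viva gives v_p = √[μ(2/r₁ − 1/a_t)] = 9.29843 km/s.
First burn Δv₁ = |v_p − v₁| = 2.35504 km/s.
At r₂, v₂ = √(μ/r₂) = 2.35669 km/s.
Transfer-orbit speed at r₂: v_a = √[μ(2/r₂ − 1/a_t)] = 1.07120 km/s.
Second burn Δv₂ = |v₂ − v_a| = 1.28549 km/s.
Total Δv = Δv₁ + Δv₂ = 3.641 km/s.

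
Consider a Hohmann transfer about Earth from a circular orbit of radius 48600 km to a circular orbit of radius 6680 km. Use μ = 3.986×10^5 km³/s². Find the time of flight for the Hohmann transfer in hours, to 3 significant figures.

t = 6.35 hours

Semi-major axis of the transfer orbit: a_t = (48600 + 6680)/2 = 27640 km.
By Kepler's third law the transfer-orbit period is T = 2π√(a_t³/μ), so t = T/2 = 22870 s.
Converting: 22870 s ÷ 3600 s/hour = 6.35 hours.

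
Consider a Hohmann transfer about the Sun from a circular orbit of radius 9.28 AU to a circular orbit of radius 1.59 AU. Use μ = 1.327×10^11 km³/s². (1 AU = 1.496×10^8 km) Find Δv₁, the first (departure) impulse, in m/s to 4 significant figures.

In km: r₁ = 9.28 × 1.496×10^8 = 1.388288×10^9 km; r₂ = 1.59 × 1.496×10^8 = 2.37864×10^8 km.
The Hohmann ellipse has a_t = (r₁ + r₂)/2 = 8.13076×10^8 km.
Circular speed at r = 1.388288×10^9 km: v_c = √(μ/r) = 9.777 km/s.
Vis-viva on the transfer ellipse at r = 1.388288×10^9 km gives v_t = √[μ(2/r − 1/a_t)] = 5.288 km/s.
Δv₁ = |v_t − v_c| = |5.288 − 9.777| = 4.489 km/s.

Δv₁ = 4489 m/s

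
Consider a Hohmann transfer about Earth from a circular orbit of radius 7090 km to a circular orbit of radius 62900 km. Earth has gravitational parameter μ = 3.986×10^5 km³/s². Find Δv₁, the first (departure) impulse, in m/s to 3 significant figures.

Semi-major axis of the transfer orbit: a_t = (7090 + 62900)/2 = 34995 km.
Circular speed at r = 7090 km: v_c = √(μ/r) = 7.4980 km/s.
Vis-viva on the transfer ellipse at r = 7090 km gives v_t = √[μ(2/r − 1/a_t)] = 10.052 km/s.
Δv₁ = |v_t − v_c| = |10.052 − 7.4980| = 2.554 km/s.

Δv₁ = 2550 m/s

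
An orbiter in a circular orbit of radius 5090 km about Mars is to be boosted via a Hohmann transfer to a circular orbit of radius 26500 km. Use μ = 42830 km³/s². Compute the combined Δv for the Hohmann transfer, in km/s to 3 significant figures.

The Hohmann ellipse has a_t = (r₁ + r₂)/2 = 15795 km.
At r₁ the circular-orbit speed is v₁ = √(μ/r₁) = 2.9008 km/s.
On the transfer ellipse at r₁, v² = μ(2/r − 1/a) gives v_p = √[μ(2/r₁ − 1/a_t)] = 3.7573 km/s.
First burn Δv₁ = |v_p − v₁| = 0.8565 km/s.
At r₂, v₂ = √(μ/r₂) = 1.2713 km/s.
Transfer-orbit speed at r₂: v_a = √[μ(2/r₂ − 1/a_t)] = 0.72169 km/s.
Second burn Δv₂ = |v₂ − v_a| = 0.5496 km/s.
Total Δv = Δv₁ + Δv₂ = 1.406 km/s.

Δv = 1.41 km/s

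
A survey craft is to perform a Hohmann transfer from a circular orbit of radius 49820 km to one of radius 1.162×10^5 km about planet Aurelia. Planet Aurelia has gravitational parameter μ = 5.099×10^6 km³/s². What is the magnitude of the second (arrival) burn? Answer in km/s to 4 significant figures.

Δv₂ = 1.492 km/s

The Hohmann ellipse has a_t = (r₁ + r₂)/2 = 83010 km.
On the circular orbit at r = 1.162×10^5 km, v_c = √(μ/r) = 6.624 km/s.
Transfer-orbit speed at the same r (vis-viva, a = a_t): v_t = √[μ(2/r − 1/a_t)] = 5.132 km/s.
Δv₂ = |v_t − v_c| = |5.132 − 6.624| = 1.492 km/s.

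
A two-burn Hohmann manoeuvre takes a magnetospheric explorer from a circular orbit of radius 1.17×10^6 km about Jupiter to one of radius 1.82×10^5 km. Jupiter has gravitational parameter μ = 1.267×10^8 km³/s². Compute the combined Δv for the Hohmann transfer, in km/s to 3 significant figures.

Δv = 13.3 km/s

The Hohmann ellipse has a_t = (r₁ + r₂)/2 = 6.760×10^5 km.
At r₁ the circular-orbit speed is v₁ = √(μ/r₁) = 10.4063 km/s.
On the transfer ellipse at r₁, v² = μ(2/r − 1/a) gives v_a = √[μ(2/r₁ − 1/a_t)] = 5.39955 km/s.
First burn Δv₁ = |v_a − v₁| = 5.007 km/s.
Circular speed at r₂: v₂ = √(μ/r₂) = 26.3847 km/s.
Transfer-orbit speed at r₂: v_p = √[μ(2/r₂ − 1/a_t)] = 34.7114 km/s.
Second burn Δv₂ = |v₂ − v_p| = 8.327 km/s.
Total Δv = Δv₁ + Δv₂ = 13.33 km/s.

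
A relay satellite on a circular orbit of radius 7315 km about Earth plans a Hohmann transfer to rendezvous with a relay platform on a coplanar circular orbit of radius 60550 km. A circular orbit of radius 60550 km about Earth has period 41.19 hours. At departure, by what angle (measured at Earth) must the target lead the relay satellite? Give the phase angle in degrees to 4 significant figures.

φ = 104.5°

From Kepler's third law T² = 4π²r³/μ at r = 60550 km, T = 41.19 hours = 41.19 × 3600 s = 1.48284×10^5 s: μ = 4π²r³/T² = 3.98578×10^5 km³/s².
The Hohmann ellipse has a_t = (r₁ + r₂)/2 = 33932.5 km.
The half-period of the transfer ellipse is t = π√(a_t³/μ) = 31104.0 s.
Target angular speed ω₂ = √(μ/r₂³) = 4.23726×10^-5 rad/s.
Angle swept by the target during transfer: ω₂·t = 1.31796 rad = 75.51°.
The relay satellite traverses 180° on the transfer ellipse, so the target must lead by 180° − 75.51° = 104.5°.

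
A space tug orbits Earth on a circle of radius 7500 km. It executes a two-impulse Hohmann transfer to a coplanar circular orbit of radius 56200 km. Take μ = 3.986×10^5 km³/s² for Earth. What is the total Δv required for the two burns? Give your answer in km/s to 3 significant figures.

The Hohmann ellipse has a_t = (r₁ + r₂)/2 = 31850 km.
Circular speed at r₁: v₁ = √(μ/r₁) = √(3.986×10^5/7500) = 7.290 km/s.
Transfer-orbit speed at r₁ (vis-viva): v_p = √[μ(2/r₁ − 1/a_t)] = 9.684 km/s.
First burn Δv₁ = |v_p − v₁| = 2.394 km/s.
At r₂, v₂ = √(μ/r₂) = 2.663 km/s.
Transfer-orbit speed at r₂: v_a = √[μ(2/r₂ − 1/a_t)] = 1.292 km/s.
Second burn Δv₂ = |v₂ − v_a| = 1.371 km/s.
Total Δv = Δv₁ + Δv₂ = 3.765 km/s.

Δv = 3.76 km/s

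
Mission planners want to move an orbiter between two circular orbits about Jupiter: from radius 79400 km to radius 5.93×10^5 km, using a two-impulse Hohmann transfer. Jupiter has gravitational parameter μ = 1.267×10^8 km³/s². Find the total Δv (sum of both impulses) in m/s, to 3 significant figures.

Δv = 20600 m/s

Transfer-ellipse semi-major axis a_t = (r₁ + r₂)/2 = (79400 + 5.930×10^5)/2 = 3.362×10^5 km.
Circular speed at r₁: v₁ = √(μ/r₁) = √(1.267×10^8/79400) = 39.946 km/s.
On the transfer ellipse at r₁, vis-viva gives v_p = √[μ(2/r₁ − 1/a_t)] = 53.053 km/s.
First burn Δv₁ = |v_p − v₁| = 13.11 km/s.
At r₂, v₂ = √(μ/r₂) = 14.6171 km/s.
Transfer-orbit speed at r₂: v_a = √[μ(2/r₂ − 1/a_t)] = 7.10350 km/s.
Second burn Δv₂ = |v₂ − v_a| = 7.514 km/s.
Total Δv = Δv₁ + Δv₂ = 20.62 km/s.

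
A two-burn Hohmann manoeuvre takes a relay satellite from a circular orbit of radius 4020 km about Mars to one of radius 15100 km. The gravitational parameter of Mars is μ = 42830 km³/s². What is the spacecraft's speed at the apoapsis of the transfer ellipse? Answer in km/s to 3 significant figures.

Semi-major axis of the transfer orbit: a_t = (4020 + 15100)/2 = 9560 km.
At apoapsis, r = 15100 km.
From the vis-viva equation, v = √[μ(2/r − 1/a_t)] = 1.092 km/s.

v = 1.09 km/s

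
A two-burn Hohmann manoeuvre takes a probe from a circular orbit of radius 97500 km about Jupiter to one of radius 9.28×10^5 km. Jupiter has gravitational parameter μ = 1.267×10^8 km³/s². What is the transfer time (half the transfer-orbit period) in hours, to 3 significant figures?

Semi-major axis of the transfer orbit: a_t = (97500 + 9.280×10^5)/2 = 5.1275×10^5 km.
By Kepler's third law the transfer-orbit period is T = 2π√(a_t³/μ), so t = T/2 = 1.025×10^5 s.
Converting: 1.025×10^5 s ÷ 3600 s/hour = 28.5 hours.

t = 28.5 hours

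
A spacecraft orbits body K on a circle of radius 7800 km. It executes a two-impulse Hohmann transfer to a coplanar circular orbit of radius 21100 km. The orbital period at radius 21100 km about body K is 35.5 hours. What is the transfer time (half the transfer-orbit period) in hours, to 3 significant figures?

t = 10.1 hours

From Kepler's third law T² = 4π²r³/μ at r = 21100 km, T = 35.5 hours = 35.5 × 3600 s = 1.278×10^5 s: μ = 4π²r³/T² = 22706.2 km³/s².
The Hohmann ellipse has a_t = (r₁ + r₂)/2 = 14450 km.
Transfer time t = π√(a_t³/μ) = π√((14450)³ / 22706.2) = 36210 s.
Converting: 36210 s ÷ 3600 s/hour = 10.1 hours.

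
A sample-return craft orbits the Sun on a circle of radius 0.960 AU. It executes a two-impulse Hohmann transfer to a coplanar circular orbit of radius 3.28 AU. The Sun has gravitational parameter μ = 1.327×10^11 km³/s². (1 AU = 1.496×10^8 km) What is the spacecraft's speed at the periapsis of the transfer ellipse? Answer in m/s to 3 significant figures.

In km: r₁ = 0.960 × 1.496×10^8 = 1.43616×10^8 km; r₂ = 3.28 × 1.496×10^8 = 4.90688×10^8 km.
Transfer-ellipse semi-major axis a_t = (r₁ + r₂)/2 = (1.43616×10^8 + 4.90688×10^8)/2 = 3.17152×10^8 km.
At periapsis, r = 1.43616×10^8 km.
Applying v² = μ(2/r − 1/a_t): v = 37.81 km/s.

v = 37800 m/s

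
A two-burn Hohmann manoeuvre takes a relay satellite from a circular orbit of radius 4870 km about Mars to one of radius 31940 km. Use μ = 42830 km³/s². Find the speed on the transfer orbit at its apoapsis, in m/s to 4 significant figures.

v = 595.7 m/s

Transfer-ellipse semi-major axis a_t = (r₁ + r₂)/2 = (4870 + 31940)/2 = 18405 km.
The apoapsis of the transfer ellipse is at r = 31940 km.
Applying v² = μ(2/r − 1/a_t): v = 0.5957 km/s.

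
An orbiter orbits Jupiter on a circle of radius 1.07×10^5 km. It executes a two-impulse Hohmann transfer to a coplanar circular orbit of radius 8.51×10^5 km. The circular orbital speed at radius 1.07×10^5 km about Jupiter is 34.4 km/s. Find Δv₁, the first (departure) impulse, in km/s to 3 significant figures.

From the circular-orbit relation v² = μ/r at r = 1.07×10^5 km: μ = v²r = (34.4)² × 1.07×10^5 = 1.26620×10^8 km³/s².
Semi-major axis of the transfer orbit: a_t = (1.070×10^5 + 8.510×10^5)/2 = 4.790×10^5 km.
On the circular orbit at r = 1.070×10^5 km, v_c = √(μ/r) = 34.40 km/s.
Vis-viva on the transfer ellipse at r = 1.070×10^5 km gives v_t = √[μ(2/r − 1/a_t)] = 45.85 km/s.
Δv₁ = |v_t − v_c| = |45.85 − 34.40| = 11.45 km/s.

Δv₁ = 11.5 km/s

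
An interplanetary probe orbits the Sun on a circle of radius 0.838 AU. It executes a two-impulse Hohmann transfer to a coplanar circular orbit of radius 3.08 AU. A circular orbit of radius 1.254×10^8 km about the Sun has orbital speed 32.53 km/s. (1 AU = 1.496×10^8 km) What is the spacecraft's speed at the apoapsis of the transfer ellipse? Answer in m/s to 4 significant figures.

v = 11100 m/s

From the circular-orbit relation v² = μ/r at r = 1.254×10^8 km: μ = v²r = (32.53)² × 1.254×10^8 = 1.32698×10^11 km³/s².
In km: r₁ = 0.838 × 1.496×10^8 = 1.253648×10^8 km; r₂ = 3.08 × 1.496×10^8 = 4.60768×10^8 km.
The Hohmann ellipse has a_t = (r₁ + r₂)/2 = 2.930664×10^8 km.
The apoapsis of the transfer ellipse is at r = 4.60768×10^8 km.
Vis-viva: v = √[μ(2/r − 1/a_t)] = √[1.32698×10^11 × (2/4.60768×10^8 − 1/2.930664×10^8)] = 11.10 km/s.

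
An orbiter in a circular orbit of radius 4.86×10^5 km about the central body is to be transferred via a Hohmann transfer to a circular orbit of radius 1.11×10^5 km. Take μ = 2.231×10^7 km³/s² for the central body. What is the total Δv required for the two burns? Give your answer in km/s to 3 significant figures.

Transfer-ellipse semi-major axis a_t = (r₁ + r₂)/2 = (4.860×10^5 + 1.110×10^5)/2 = 2.985×10^5 km.
At r₁ the circular-orbit speed is v₁ = √(μ/r₁) = 6.7753 km/s.
On the transfer ellipse at r₁, v² = μ(2/r − 1/a) gives v_a = √[μ(2/r₁ − 1/a_t)] = 4.1316 km/s.
First burn Δv₁ = |v_a − v₁| = 2.6437 km/s.
Circular speed at r₂: v₂ = √(μ/r₂) = 14.1771 km/s.
Transfer-orbit speed at r₂: v_p = √[μ(2/r₂ − 1/a_t)] = 18.0898 km/s.
Second burn Δv₂ = |v₂ − v_p| = 3.9127 km/s.
Δv = Δv₁ + Δv₂ = 2.6437 + 3.9127 = 6.556 km/s.

Δv = 6.56 km/s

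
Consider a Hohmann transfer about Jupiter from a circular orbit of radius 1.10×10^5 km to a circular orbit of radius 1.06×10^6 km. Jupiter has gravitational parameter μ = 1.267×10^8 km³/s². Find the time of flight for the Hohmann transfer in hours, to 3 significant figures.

Semi-major axis of the transfer orbit: a_t = (1.100×10^5 + 1.060×10^6)/2 = 5.850×10^5 km.
Half the transfer-orbit period gives t = π√(a_t³/μ) = 1.249×10^5 s.
Converting: 1.249×10^5 s ÷ 3600 s/hour = 34.7 hours.

t = 34.7 hours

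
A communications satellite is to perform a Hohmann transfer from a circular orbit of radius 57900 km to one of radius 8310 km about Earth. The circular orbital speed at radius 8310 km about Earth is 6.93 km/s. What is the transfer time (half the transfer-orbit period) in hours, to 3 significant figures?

t = 8.32 hours

From the circular-orbit relation v² = μ/r at r = 8310 km: μ = v²r = (6.93)² × 8310 = 3.99087×10^5 km³/s².
The Hohmann ellipse has a_t = (r₁ + r₂)/2 = 33105 km.
Half the transfer-orbit period gives t = π√(a_t³/μ) = 29950 s.
Converting: 29950 s ÷ 3600 s/hour = 8.32 hours.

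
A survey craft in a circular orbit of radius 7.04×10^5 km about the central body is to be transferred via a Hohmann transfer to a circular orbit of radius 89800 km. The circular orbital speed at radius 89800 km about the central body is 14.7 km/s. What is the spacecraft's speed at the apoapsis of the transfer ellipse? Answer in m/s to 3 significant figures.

v = 2500 m/s

From the circular-orbit relation v² = μ/r at r = 89800 km: μ = v²r = (14.7)² × 89800 = 1.94049×10^7 km³/s².
Transfer-ellipse semi-major axis a_t = (r₁ + r₂)/2 = (7.040×10^5 + 89800)/2 = 3.969×10^5 km.
The apoapsis of the transfer ellipse is at r = 7.040×10^5 km.
Applying v² = μ(2/r − 1/a_t): v = 2.497 km/s.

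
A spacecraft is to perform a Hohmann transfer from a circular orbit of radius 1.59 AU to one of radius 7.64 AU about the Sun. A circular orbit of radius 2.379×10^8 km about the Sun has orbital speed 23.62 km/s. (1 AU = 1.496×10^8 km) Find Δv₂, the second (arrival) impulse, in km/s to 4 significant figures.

From the circular-orbit relation v² = μ/r at r = 2.379×10^8 km: μ = v²r = (23.62)² × 2.379×10^8 = 1.32725×10^11 km³/s².
In km: r₁ = 1.59 × 1.496×10^8 = 2.37864×10^8 km; r₂ = 7.64 × 1.496×10^8 = 1.142944×10^9 km.
Semi-major axis of the transfer orbit: a_t = (2.37864×10^8 + 1.142944×10^9)/2 = 6.90404×10^8 km.
On the circular orbit at r = 1.142944×10^9 km, v_c = √(μ/r) = 10.776 km/s.
Vis-viva on the transfer ellipse at r = 1.142944×10^9 km gives v_t = √[μ(2/r − 1/a_t)] = 6.3252 km/s.
Δv₂ = |v_t − v_c| = |6.3252 − 10.776| = 4.451 km/s.

Δv₂ = 4.451 km/s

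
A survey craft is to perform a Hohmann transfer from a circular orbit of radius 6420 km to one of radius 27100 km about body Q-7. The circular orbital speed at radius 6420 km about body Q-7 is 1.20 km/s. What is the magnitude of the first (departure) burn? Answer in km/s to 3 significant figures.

From the circular-orbit relation v² = μ/r at r = 6420 km: μ = v²r = (1.20)² × 6420 = 9244.80 km³/s².
The Hohmann ellipse has a_t = (r₁ + r₂)/2 = 16760 km.
Circular speed at r = 6420 km: v_c = √(μ/r) = 1.2000 km/s.
Transfer-orbit speed at the same r (vis-viva, a = a_t): v_t = √[μ(2/r − 1/a_t)] = 1.5259 km/s.
Δv₁ = |v_t − v_c| = |1.5259 − 1.2000| = 0.3259 km/s.

Δv₁ = 0.326 km/s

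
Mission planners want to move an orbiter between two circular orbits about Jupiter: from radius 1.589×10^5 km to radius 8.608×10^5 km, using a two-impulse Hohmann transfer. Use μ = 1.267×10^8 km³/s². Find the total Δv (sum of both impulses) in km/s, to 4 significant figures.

Δv = 13.81 km/s

The Hohmann ellipse has a_t = (r₁ + r₂)/2 = 5.0985×10^5 km.
At r₁ the circular-orbit speed is v₁ = √(μ/r₁) = 28.238 km/s.
Transfer-orbit speed at r₁ (vis-viva): v_p = √[μ(2/r₁ − 1/a_t)] = 36.691 km/s.
First burn Δv₁ = |v_p − v₁| = 8.453 km/s.
Circular speed at r₂: v₂ = √(μ/r₂) = 12.132 km/s.
Transfer-orbit speed at r₂: v_a = √[μ(2/r₂ − 1/a_t)] = 6.7730 km/s.
Second burn Δv₂ = |v₂ − v_a| = 5.359 km/s.
Δv = Δv₁ + Δv₂ = 8.453 + 5.359 = 13.81 km/s.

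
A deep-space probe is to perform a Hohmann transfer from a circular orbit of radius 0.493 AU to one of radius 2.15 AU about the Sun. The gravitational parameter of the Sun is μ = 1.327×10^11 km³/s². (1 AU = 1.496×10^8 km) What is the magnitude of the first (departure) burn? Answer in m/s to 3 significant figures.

In km: r₁ = 0.493 × 1.496×10^8 = 7.37528×10^7 km; r₂ = 2.15 × 1.496×10^8 = 3.2164×10^8 km.
Transfer-ellipse semi-major axis a_t = (r₁ + r₂)/2 = (7.37528×10^7 + 3.2164×10^8)/2 = 1.976964×10^8 km.
Circular speed at r = 7.37528×10^7 km: v_c = √(μ/r) = 42.418 km/s.
Transfer-orbit speed at the same r (vis-viva, a = a_t): v_t = √[μ(2/r − 1/a_t)] = 54.104 km/s.
Δv₁ = |v_t − v_c| = |54.104 − 42.418| = 11.69 km/s.

Δv₁ = 11700 m/s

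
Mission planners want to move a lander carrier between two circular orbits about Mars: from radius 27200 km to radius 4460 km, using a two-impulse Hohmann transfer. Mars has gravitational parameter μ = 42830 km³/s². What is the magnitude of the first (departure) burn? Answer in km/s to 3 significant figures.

Δv₁ = 0.589 km/s

Semi-major axis of the transfer orbit: a_t = (27200 + 4460)/2 = 15830 km.
Circular speed at r = 27200 km: v_c = √(μ/r) = 1.25484 km/s.
Vis-viva on the transfer ellipse at r = 27200 km gives v_t = √[μ(2/r − 1/a_t)] = 0.666065 km/s.
Δv₁ = |v_t − v_c| = |0.666065 − 1.25484| = 0.5888 km/s.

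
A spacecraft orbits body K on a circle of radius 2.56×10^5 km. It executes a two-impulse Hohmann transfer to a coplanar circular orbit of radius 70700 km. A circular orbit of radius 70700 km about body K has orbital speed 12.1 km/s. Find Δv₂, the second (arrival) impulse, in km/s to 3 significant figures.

From the circular-orbit relation v² = μ/r at r = 70700 km: μ = v²r = (12.1)² × 70700 = 1.03512×10^7 km³/s².
Semi-major axis of the transfer orbit: a_t = (2.560×10^5 + 70700)/2 = 1.6335×10^5 km.
Circular speed at r = 70700 km: v_c = √(μ/r) = 12.100 km/s.
Transfer-orbit speed at the same r (vis-viva, a = a_t): v_t = √[μ(2/r − 1/a_t)] = 15.148 km/s.
Δv₂ = |v_t − v_c| = |15.148 − 12.100| = 3.048 km/s.

Δv₂ = 3.05 km/s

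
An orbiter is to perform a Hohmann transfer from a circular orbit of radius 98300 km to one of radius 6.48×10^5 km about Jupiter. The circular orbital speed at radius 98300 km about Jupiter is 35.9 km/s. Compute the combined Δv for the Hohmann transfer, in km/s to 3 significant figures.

Δv = 18.2 km/s

From the circular-orbit relation v² = μ/r at r = 98300 km: μ = v²r = (35.9)² × 98300 = 1.26690×10^8 km³/s².
Transfer-ellipse semi-major axis a_t = (r₁ + r₂)/2 = (98300 + 6.480×10^5)/2 = 3.7315×10^5 km.
Circular speed at r₁: v₁ = √(μ/r₁) = √(1.26690×10^8/98300) = 35.900 km/s.
Transfer-orbit speed at r₁ (vis-viva): v_p = √[μ(2/r₁ − 1/a_t)] = 47.309 km/s.
First burn Δv₁ = |v_p − v₁| = 11.409 km/s.
At r₂, v₂ = √(μ/r₂) = 13.9825 km/s.
Transfer-orbit speed at r₂: v_a = √[μ(2/r₂ − 1/a_t)] = 7.17660 km/s.
Second burn Δv₂ = |v₂ − v_a| = 6.8059 km/s.
Total Δv = Δv₁ + Δv₂ = 18.21 km/s.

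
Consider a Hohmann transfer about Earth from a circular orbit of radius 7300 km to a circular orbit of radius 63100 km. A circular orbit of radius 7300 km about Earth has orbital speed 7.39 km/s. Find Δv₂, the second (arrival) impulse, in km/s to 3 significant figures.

From the circular-orbit relation v² = μ/r at r = 7300 km: μ = v²r = (7.39)² × 7300 = 3.98668×10^5 km³/s².
Semi-major axis of the transfer orbit: a_t = (7300 + 63100)/2 = 35200 km.
Circular speed at r = 63100 km: v_c = √(μ/r) = 2.514 km/s.
Transfer-orbit speed at the same r (vis-viva, a = a_t): v_t = √[μ(2/r − 1/a_t)] = 1.145 km/s.
Δv₂ = |v_t − v_c| = |1.145 − 2.514| = 1.369 km/s.

Δv₂ = 1.37 km/s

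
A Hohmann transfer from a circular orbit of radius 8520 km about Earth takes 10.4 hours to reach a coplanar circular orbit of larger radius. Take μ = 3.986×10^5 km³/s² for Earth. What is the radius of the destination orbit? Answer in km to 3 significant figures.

Transfer time t = 10.4 hours = 37440 s, and t = π√(a_t³/μ).
So a_t = (μ t²/π²)^(1/3) = (3.986×10^5 × (37440)² / π²)^(1/3) = 38398 km.
Since a_t = (r₁ + r₂)/2, r₂ = 2a_t − r₁ = 2×38398 − 8520 = 68276 km.

r₂ = 68300 km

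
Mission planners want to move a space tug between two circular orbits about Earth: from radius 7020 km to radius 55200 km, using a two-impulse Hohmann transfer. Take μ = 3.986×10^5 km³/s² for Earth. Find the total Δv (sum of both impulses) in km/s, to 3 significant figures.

The Hohmann ellipse has a_t = (r₁ + r₂)/2 = 31110 km.
Circular speed at r₁: v₁ = √(μ/r₁) = √(3.986×10^5/7020) = 7.5353 km/s.
Transfer-orbit speed at r₁ (vis-viva equation): v_p = √[μ(2/r₁ − 1/a_t)] = 10.037 km/s.
First burn Δv₁ = |v_p − v₁| = 2.502 km/s.
At r₂, v₂ = √(μ/r₂) = 2.687 km/s.
Transfer-orbit speed at r₂: v_a = √[μ(2/r₂ − 1/a_t)] = 1.276 km/s.
Second burn Δv₂ = |v₂ − v_a| = 1.411 km/s.
Total Δv = Δv₁ + Δv₂ = 3.913 km/s.

Δv = 3.91 km/s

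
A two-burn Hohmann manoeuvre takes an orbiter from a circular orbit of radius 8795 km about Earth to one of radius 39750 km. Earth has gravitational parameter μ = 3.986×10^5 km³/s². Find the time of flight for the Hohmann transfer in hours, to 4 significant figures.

t = 5.227 hours

Transfer-ellipse semi-major axis a_t = (r₁ + r₂)/2 = (8795 + 39750)/2 = 24272.5 km.
Transfer time t = π√(a_t³/μ) = π√((24272.5)³ / 3.986×10^5) = 18817 s.
Converting: 18817 s ÷ 3600 s/hour = 5.227 hours.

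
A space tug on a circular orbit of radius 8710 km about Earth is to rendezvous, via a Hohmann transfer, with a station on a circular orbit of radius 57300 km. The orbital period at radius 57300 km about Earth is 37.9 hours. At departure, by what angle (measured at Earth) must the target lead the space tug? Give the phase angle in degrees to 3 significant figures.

φ = 101°

From Kepler's third law T² = 4π²r³/μ at r = 57300 km, T = 37.9 hours = 37.9 × 3600 s = 1.3644×10^5 s: μ = 4π²r³/T² = 3.98970×10^5 km³/s².
Transfer-ellipse semi-major axis a_t = (r₁ + r₂)/2 = (8710 + 57300)/2 = 33005 km.
The half-period of the transfer ellipse is t = π√(a_t³/μ) = 29823 s.
The target's mean motion on its circular orbit is ω₂ = √(μ/r₂³) = 4.6051×10^-5 rad/s.
Angle swept by the target during transfer: ω₂·t = 1.3734 rad = 78.69°.
The space tug traverses 180° on the transfer ellipse, so the target must lead by 180° − 78.69° = 101°.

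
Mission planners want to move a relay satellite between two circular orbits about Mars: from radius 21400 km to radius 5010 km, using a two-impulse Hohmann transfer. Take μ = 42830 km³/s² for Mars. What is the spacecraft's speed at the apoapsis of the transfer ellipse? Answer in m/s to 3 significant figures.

v = 871 m/s

Semi-major axis of the transfer orbit: a_t = (21400 + 5010)/2 = 13205 km.
The apoapsis of the transfer ellipse is at r = 21400 km.
From the vis-viva equation, v = √[μ(2/r − 1/a_t)] = 0.8714 km/s.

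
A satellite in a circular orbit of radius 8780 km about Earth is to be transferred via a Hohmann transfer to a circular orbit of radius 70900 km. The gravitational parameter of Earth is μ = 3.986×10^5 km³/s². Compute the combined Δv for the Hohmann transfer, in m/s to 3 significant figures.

Transfer-ellipse semi-major axis a_t = (r₁ + r₂)/2 = (8780 + 70900)/2 = 39840 km.
At r₁ the circular-orbit speed is v₁ = √(μ/r₁) = 6.7379 km/s.
On the transfer ellipse at r₁, vis-viva equation gives v_p = √[μ(2/r₁ − 1/a_t)] = 8.9885 km/s.
First burn Δv₁ = |v_p − v₁| = 2.251 km/s.
Circular speed at r₂: v₂ = √(μ/r₂) = 2.371 km/s.
Transfer-orbit speed at r₂: v_a = √[μ(2/r₂ − 1/a_t)] = 1.113 km/s.
Second burn Δv₂ = |v₂ − v_a| = 1.258 km/s.
Total Δv = Δv₁ + Δv₂ = 3.509 km/s.

Δv = 3510 m/s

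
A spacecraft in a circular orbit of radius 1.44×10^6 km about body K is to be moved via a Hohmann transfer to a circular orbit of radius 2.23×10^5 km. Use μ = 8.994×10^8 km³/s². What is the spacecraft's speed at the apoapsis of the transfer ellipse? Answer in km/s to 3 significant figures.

Semi-major axis of the transfer orbit: a_t = (1.440×10^6 + 2.230×10^5)/2 = 8.315×10^5 km.
The apoapsis of the transfer ellipse is at r = 1.440×10^6 km.
Applying v² = μ(2/r − 1/a_t): v = 12.94 km/s.

v = 12.9 km/s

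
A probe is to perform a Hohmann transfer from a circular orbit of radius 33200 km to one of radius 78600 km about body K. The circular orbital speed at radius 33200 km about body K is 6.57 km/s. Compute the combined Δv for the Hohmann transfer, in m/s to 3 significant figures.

Δv = 2200 m/s

From the circular-orbit relation v² = μ/r at r = 33200 km: μ = v²r = (6.57)² × 33200 = 1.43307×10^6 km³/s².
The Hohmann ellipse has a_t = (r₁ + r₂)/2 = 55900 km.
Circular speed at r₁: v₁ = √(μ/r₁) = √(1.43307×10^6/33200) = 6.570 km/s.
Transfer-orbit speed at r₁ (v² = μ(2/r − 1/a)): v_p = √[μ(2/r₁ − 1/a_t)] = 7.791 km/s.
First burn Δv₁ = |v_p − v₁| = 1.221 km/s.
Circular speed at r₂: v₂ = √(μ/r₂) = 4.2700 km/s.
Transfer-orbit speed at r₂: v_a = √[μ(2/r₂ − 1/a_t)] = 3.2907 km/s.
Second burn Δv₂ = |v₂ − v_a| = 0.9793 km/s.
Total Δv = Δv₁ + Δv₂ = 2.200 km/s.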